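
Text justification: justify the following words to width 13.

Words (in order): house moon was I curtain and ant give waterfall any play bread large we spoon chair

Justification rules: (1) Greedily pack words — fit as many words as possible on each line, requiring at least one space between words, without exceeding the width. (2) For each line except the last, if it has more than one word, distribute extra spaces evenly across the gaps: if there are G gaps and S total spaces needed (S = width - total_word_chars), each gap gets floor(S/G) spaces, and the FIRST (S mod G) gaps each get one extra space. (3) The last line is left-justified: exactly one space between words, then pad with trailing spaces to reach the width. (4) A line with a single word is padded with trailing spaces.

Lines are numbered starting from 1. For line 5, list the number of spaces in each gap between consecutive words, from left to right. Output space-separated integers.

Line 1: ['house', 'moon'] (min_width=10, slack=3)
Line 2: ['was', 'I', 'curtain'] (min_width=13, slack=0)
Line 3: ['and', 'ant', 'give'] (min_width=12, slack=1)
Line 4: ['waterfall', 'any'] (min_width=13, slack=0)
Line 5: ['play', 'bread'] (min_width=10, slack=3)
Line 6: ['large', 'we'] (min_width=8, slack=5)
Line 7: ['spoon', 'chair'] (min_width=11, slack=2)

Answer: 4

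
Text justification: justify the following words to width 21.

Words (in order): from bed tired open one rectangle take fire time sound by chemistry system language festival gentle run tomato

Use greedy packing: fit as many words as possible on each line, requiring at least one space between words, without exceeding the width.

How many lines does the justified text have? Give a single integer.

Line 1: ['from', 'bed', 'tired', 'open'] (min_width=19, slack=2)
Line 2: ['one', 'rectangle', 'take'] (min_width=18, slack=3)
Line 3: ['fire', 'time', 'sound', 'by'] (min_width=18, slack=3)
Line 4: ['chemistry', 'system'] (min_width=16, slack=5)
Line 5: ['language', 'festival'] (min_width=17, slack=4)
Line 6: ['gentle', 'run', 'tomato'] (min_width=17, slack=4)
Total lines: 6

Answer: 6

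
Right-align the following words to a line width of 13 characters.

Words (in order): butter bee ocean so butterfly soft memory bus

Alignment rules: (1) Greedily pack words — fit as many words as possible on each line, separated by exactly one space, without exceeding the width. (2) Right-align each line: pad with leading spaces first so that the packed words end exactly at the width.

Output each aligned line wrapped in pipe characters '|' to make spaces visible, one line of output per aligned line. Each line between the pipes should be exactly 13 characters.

Answer: |   butter bee|
|     ocean so|
|    butterfly|
|  soft memory|
|          bus|

Derivation:
Line 1: ['butter', 'bee'] (min_width=10, slack=3)
Line 2: ['ocean', 'so'] (min_width=8, slack=5)
Line 3: ['butterfly'] (min_width=9, slack=4)
Line 4: ['soft', 'memory'] (min_width=11, slack=2)
Line 5: ['bus'] (min_width=3, slack=10)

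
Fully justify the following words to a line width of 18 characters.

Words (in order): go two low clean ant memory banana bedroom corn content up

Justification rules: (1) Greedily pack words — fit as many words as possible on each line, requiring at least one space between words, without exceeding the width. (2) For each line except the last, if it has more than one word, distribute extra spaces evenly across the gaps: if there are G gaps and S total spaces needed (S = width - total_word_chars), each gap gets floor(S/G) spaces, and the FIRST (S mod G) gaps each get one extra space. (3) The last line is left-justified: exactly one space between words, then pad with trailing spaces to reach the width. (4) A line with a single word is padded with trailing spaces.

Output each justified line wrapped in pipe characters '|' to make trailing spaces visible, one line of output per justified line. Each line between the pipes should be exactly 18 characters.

Line 1: ['go', 'two', 'low', 'clean'] (min_width=16, slack=2)
Line 2: ['ant', 'memory', 'banana'] (min_width=17, slack=1)
Line 3: ['bedroom', 'corn'] (min_width=12, slack=6)
Line 4: ['content', 'up'] (min_width=10, slack=8)

Answer: |go  two  low clean|
|ant  memory banana|
|bedroom       corn|
|content up        |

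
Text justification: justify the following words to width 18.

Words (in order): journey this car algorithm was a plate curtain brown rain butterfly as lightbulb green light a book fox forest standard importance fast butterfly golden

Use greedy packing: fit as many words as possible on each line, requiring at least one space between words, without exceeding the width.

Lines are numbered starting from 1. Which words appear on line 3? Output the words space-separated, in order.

Answer: plate curtain

Derivation:
Line 1: ['journey', 'this', 'car'] (min_width=16, slack=2)
Line 2: ['algorithm', 'was', 'a'] (min_width=15, slack=3)
Line 3: ['plate', 'curtain'] (min_width=13, slack=5)
Line 4: ['brown', 'rain'] (min_width=10, slack=8)
Line 5: ['butterfly', 'as'] (min_width=12, slack=6)
Line 6: ['lightbulb', 'green'] (min_width=15, slack=3)
Line 7: ['light', 'a', 'book', 'fox'] (min_width=16, slack=2)
Line 8: ['forest', 'standard'] (min_width=15, slack=3)
Line 9: ['importance', 'fast'] (min_width=15, slack=3)
Line 10: ['butterfly', 'golden'] (min_width=16, slack=2)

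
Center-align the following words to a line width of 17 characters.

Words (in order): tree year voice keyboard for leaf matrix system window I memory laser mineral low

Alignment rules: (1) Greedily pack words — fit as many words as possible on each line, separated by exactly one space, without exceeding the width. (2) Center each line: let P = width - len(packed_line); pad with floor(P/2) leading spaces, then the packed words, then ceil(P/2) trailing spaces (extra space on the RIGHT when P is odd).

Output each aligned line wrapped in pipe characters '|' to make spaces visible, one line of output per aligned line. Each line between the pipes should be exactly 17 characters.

Answer: | tree year voice |
|keyboard for leaf|
|  matrix system  |
| window I memory |
|laser mineral low|

Derivation:
Line 1: ['tree', 'year', 'voice'] (min_width=15, slack=2)
Line 2: ['keyboard', 'for', 'leaf'] (min_width=17, slack=0)
Line 3: ['matrix', 'system'] (min_width=13, slack=4)
Line 4: ['window', 'I', 'memory'] (min_width=15, slack=2)
Line 5: ['laser', 'mineral', 'low'] (min_width=17, slack=0)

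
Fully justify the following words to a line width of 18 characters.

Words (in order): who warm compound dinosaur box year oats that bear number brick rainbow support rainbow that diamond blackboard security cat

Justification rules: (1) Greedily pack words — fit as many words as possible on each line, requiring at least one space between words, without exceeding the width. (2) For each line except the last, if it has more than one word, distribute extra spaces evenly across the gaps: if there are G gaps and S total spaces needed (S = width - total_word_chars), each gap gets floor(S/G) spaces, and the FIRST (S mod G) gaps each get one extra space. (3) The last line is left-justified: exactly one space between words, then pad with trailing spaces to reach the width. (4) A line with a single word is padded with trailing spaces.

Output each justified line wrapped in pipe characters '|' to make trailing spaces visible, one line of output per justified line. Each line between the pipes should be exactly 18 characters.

Line 1: ['who', 'warm', 'compound'] (min_width=17, slack=1)
Line 2: ['dinosaur', 'box', 'year'] (min_width=17, slack=1)
Line 3: ['oats', 'that', 'bear'] (min_width=14, slack=4)
Line 4: ['number', 'brick'] (min_width=12, slack=6)
Line 5: ['rainbow', 'support'] (min_width=15, slack=3)
Line 6: ['rainbow', 'that'] (min_width=12, slack=6)
Line 7: ['diamond', 'blackboard'] (min_width=18, slack=0)
Line 8: ['security', 'cat'] (min_width=12, slack=6)

Answer: |who  warm compound|
|dinosaur  box year|
|oats   that   bear|
|number       brick|
|rainbow    support|
|rainbow       that|
|diamond blackboard|
|security cat      |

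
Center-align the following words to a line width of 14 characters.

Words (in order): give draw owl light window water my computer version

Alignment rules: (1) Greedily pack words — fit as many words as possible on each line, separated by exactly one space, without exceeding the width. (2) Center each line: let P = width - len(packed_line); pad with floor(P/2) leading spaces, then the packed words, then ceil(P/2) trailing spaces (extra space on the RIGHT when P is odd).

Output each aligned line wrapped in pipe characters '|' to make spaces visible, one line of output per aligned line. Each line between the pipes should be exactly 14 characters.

Line 1: ['give', 'draw', 'owl'] (min_width=13, slack=1)
Line 2: ['light', 'window'] (min_width=12, slack=2)
Line 3: ['water', 'my'] (min_width=8, slack=6)
Line 4: ['computer'] (min_width=8, slack=6)
Line 5: ['version'] (min_width=7, slack=7)

Answer: |give draw owl |
| light window |
|   water my   |
|   computer   |
|   version    |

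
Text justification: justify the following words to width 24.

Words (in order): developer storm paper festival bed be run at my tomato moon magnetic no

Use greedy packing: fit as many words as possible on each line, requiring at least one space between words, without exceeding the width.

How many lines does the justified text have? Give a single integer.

Answer: 4

Derivation:
Line 1: ['developer', 'storm', 'paper'] (min_width=21, slack=3)
Line 2: ['festival', 'bed', 'be', 'run', 'at'] (min_width=22, slack=2)
Line 3: ['my', 'tomato', 'moon', 'magnetic'] (min_width=23, slack=1)
Line 4: ['no'] (min_width=2, slack=22)
Total lines: 4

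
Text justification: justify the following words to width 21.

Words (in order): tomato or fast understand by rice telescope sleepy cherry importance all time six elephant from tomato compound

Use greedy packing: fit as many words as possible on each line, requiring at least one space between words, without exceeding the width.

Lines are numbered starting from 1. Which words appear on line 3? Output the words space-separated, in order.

Line 1: ['tomato', 'or', 'fast'] (min_width=14, slack=7)
Line 2: ['understand', 'by', 'rice'] (min_width=18, slack=3)
Line 3: ['telescope', 'sleepy'] (min_width=16, slack=5)
Line 4: ['cherry', 'importance', 'all'] (min_width=21, slack=0)
Line 5: ['time', 'six', 'elephant'] (min_width=17, slack=4)
Line 6: ['from', 'tomato', 'compound'] (min_width=20, slack=1)

Answer: telescope sleepy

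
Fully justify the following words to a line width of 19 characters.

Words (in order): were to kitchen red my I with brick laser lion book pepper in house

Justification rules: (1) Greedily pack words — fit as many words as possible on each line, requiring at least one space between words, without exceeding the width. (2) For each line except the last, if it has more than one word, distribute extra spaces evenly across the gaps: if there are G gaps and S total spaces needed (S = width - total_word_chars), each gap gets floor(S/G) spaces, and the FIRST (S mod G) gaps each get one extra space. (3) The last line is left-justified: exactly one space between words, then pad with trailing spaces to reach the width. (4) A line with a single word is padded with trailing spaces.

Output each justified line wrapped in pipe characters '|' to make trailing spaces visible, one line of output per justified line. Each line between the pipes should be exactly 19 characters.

Answer: |were to kitchen red|
|my   I  with  brick|
|laser   lion   book|
|pepper in house    |

Derivation:
Line 1: ['were', 'to', 'kitchen', 'red'] (min_width=19, slack=0)
Line 2: ['my', 'I', 'with', 'brick'] (min_width=15, slack=4)
Line 3: ['laser', 'lion', 'book'] (min_width=15, slack=4)
Line 4: ['pepper', 'in', 'house'] (min_width=15, slack=4)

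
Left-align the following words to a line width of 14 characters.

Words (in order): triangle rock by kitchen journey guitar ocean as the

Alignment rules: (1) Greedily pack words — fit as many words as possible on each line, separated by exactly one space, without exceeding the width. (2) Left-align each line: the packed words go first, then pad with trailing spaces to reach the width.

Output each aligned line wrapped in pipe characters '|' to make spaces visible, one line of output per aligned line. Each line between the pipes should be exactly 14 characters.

Answer: |triangle rock |
|by kitchen    |
|journey guitar|
|ocean as the  |

Derivation:
Line 1: ['triangle', 'rock'] (min_width=13, slack=1)
Line 2: ['by', 'kitchen'] (min_width=10, slack=4)
Line 3: ['journey', 'guitar'] (min_width=14, slack=0)
Line 4: ['ocean', 'as', 'the'] (min_width=12, slack=2)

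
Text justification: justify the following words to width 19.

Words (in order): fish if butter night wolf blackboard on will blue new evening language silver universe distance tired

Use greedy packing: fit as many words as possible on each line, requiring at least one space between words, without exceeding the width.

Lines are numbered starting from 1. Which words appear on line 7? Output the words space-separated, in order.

Line 1: ['fish', 'if', 'butter'] (min_width=14, slack=5)
Line 2: ['night', 'wolf'] (min_width=10, slack=9)
Line 3: ['blackboard', 'on', 'will'] (min_width=18, slack=1)
Line 4: ['blue', 'new', 'evening'] (min_width=16, slack=3)
Line 5: ['language', 'silver'] (min_width=15, slack=4)
Line 6: ['universe', 'distance'] (min_width=17, slack=2)
Line 7: ['tired'] (min_width=5, slack=14)

Answer: tired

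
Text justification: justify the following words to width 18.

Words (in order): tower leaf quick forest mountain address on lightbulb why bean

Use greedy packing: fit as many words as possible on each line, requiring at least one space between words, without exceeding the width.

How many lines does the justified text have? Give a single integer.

Answer: 4

Derivation:
Line 1: ['tower', 'leaf', 'quick'] (min_width=16, slack=2)
Line 2: ['forest', 'mountain'] (min_width=15, slack=3)
Line 3: ['address', 'on'] (min_width=10, slack=8)
Line 4: ['lightbulb', 'why', 'bean'] (min_width=18, slack=0)
Total lines: 4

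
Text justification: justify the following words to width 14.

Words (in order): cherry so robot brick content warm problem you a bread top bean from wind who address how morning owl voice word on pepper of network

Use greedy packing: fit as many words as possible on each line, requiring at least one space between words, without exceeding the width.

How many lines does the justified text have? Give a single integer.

Line 1: ['cherry', 'so'] (min_width=9, slack=5)
Line 2: ['robot', 'brick'] (min_width=11, slack=3)
Line 3: ['content', 'warm'] (min_width=12, slack=2)
Line 4: ['problem', 'you', 'a'] (min_width=13, slack=1)
Line 5: ['bread', 'top', 'bean'] (min_width=14, slack=0)
Line 6: ['from', 'wind', 'who'] (min_width=13, slack=1)
Line 7: ['address', 'how'] (min_width=11, slack=3)
Line 8: ['morning', 'owl'] (min_width=11, slack=3)
Line 9: ['voice', 'word', 'on'] (min_width=13, slack=1)
Line 10: ['pepper', 'of'] (min_width=9, slack=5)
Line 11: ['network'] (min_width=7, slack=7)
Total lines: 11

Answer: 11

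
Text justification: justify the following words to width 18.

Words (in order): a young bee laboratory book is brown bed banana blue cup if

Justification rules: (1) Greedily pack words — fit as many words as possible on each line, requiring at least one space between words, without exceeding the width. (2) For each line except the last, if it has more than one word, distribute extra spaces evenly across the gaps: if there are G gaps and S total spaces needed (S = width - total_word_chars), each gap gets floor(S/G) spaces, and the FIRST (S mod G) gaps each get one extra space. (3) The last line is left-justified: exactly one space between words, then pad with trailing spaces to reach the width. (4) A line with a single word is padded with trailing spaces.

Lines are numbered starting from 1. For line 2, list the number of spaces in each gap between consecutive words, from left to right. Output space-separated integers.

Answer: 1 1

Derivation:
Line 1: ['a', 'young', 'bee'] (min_width=11, slack=7)
Line 2: ['laboratory', 'book', 'is'] (min_width=18, slack=0)
Line 3: ['brown', 'bed', 'banana'] (min_width=16, slack=2)
Line 4: ['blue', 'cup', 'if'] (min_width=11, slack=7)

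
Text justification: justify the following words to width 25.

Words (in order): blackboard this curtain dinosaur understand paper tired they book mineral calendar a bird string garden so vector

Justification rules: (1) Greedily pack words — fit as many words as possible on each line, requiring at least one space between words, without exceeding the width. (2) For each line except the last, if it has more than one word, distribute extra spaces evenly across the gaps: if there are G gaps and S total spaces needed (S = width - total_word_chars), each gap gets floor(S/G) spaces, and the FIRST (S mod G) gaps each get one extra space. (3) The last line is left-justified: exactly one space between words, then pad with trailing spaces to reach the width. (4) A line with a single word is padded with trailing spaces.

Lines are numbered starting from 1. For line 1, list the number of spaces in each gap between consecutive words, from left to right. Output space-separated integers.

Line 1: ['blackboard', 'this', 'curtain'] (min_width=23, slack=2)
Line 2: ['dinosaur', 'understand', 'paper'] (min_width=25, slack=0)
Line 3: ['tired', 'they', 'book', 'mineral'] (min_width=23, slack=2)
Line 4: ['calendar', 'a', 'bird', 'string'] (min_width=22, slack=3)
Line 5: ['garden', 'so', 'vector'] (min_width=16, slack=9)

Answer: 2 2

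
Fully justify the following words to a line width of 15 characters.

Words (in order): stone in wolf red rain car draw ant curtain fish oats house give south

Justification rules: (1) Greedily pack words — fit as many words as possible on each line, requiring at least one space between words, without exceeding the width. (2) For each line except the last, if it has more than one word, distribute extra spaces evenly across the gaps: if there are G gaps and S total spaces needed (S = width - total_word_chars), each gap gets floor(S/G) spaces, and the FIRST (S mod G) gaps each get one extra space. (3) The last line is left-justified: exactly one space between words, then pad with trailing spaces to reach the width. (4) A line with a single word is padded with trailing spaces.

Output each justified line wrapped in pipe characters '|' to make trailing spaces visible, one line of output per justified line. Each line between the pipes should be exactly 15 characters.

Line 1: ['stone', 'in', 'wolf'] (min_width=13, slack=2)
Line 2: ['red', 'rain', 'car'] (min_width=12, slack=3)
Line 3: ['draw', 'ant'] (min_width=8, slack=7)
Line 4: ['curtain', 'fish'] (min_width=12, slack=3)
Line 5: ['oats', 'house', 'give'] (min_width=15, slack=0)
Line 6: ['south'] (min_width=5, slack=10)

Answer: |stone  in  wolf|
|red   rain  car|
|draw        ant|
|curtain    fish|
|oats house give|
|south          |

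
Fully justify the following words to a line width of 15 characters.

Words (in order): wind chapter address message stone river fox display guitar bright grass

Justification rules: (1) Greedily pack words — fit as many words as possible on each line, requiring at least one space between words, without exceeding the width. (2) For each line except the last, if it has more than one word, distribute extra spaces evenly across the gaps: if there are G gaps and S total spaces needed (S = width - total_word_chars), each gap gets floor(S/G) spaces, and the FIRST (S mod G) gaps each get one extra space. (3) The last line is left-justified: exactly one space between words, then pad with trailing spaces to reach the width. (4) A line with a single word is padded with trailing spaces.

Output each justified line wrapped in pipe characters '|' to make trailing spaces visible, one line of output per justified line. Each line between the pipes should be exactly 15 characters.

Line 1: ['wind', 'chapter'] (min_width=12, slack=3)
Line 2: ['address', 'message'] (min_width=15, slack=0)
Line 3: ['stone', 'river', 'fox'] (min_width=15, slack=0)
Line 4: ['display', 'guitar'] (min_width=14, slack=1)
Line 5: ['bright', 'grass'] (min_width=12, slack=3)

Answer: |wind    chapter|
|address message|
|stone river fox|
|display  guitar|
|bright grass   |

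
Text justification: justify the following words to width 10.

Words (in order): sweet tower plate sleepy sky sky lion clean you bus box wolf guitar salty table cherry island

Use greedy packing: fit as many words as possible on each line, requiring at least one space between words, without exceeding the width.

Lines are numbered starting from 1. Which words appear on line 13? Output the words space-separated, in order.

Answer: island

Derivation:
Line 1: ['sweet'] (min_width=5, slack=5)
Line 2: ['tower'] (min_width=5, slack=5)
Line 3: ['plate'] (min_width=5, slack=5)
Line 4: ['sleepy', 'sky'] (min_width=10, slack=0)
Line 5: ['sky', 'lion'] (min_width=8, slack=2)
Line 6: ['clean', 'you'] (min_width=9, slack=1)
Line 7: ['bus', 'box'] (min_width=7, slack=3)
Line 8: ['wolf'] (min_width=4, slack=6)
Line 9: ['guitar'] (min_width=6, slack=4)
Line 10: ['salty'] (min_width=5, slack=5)
Line 11: ['table'] (min_width=5, slack=5)
Line 12: ['cherry'] (min_width=6, slack=4)
Line 13: ['island'] (min_width=6, slack=4)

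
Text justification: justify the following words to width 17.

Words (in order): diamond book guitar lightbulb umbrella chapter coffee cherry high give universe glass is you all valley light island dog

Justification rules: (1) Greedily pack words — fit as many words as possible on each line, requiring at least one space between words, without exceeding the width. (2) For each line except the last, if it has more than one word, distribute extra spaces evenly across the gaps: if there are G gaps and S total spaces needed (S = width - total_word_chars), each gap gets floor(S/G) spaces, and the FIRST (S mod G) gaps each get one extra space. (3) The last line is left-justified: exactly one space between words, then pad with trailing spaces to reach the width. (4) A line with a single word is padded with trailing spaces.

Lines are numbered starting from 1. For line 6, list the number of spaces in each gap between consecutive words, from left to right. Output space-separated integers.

Answer: 1 1

Derivation:
Line 1: ['diamond', 'book'] (min_width=12, slack=5)
Line 2: ['guitar', 'lightbulb'] (min_width=16, slack=1)
Line 3: ['umbrella', 'chapter'] (min_width=16, slack=1)
Line 4: ['coffee', 'cherry'] (min_width=13, slack=4)
Line 5: ['high', 'give'] (min_width=9, slack=8)
Line 6: ['universe', 'glass', 'is'] (min_width=17, slack=0)
Line 7: ['you', 'all', 'valley'] (min_width=14, slack=3)
Line 8: ['light', 'island', 'dog'] (min_width=16, slack=1)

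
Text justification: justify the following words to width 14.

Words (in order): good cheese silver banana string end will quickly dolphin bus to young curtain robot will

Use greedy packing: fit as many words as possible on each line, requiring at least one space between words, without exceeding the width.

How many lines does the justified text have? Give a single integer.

Line 1: ['good', 'cheese'] (min_width=11, slack=3)
Line 2: ['silver', 'banana'] (min_width=13, slack=1)
Line 3: ['string', 'end'] (min_width=10, slack=4)
Line 4: ['will', 'quickly'] (min_width=12, slack=2)
Line 5: ['dolphin', 'bus', 'to'] (min_width=14, slack=0)
Line 6: ['young', 'curtain'] (min_width=13, slack=1)
Line 7: ['robot', 'will'] (min_width=10, slack=4)
Total lines: 7

Answer: 7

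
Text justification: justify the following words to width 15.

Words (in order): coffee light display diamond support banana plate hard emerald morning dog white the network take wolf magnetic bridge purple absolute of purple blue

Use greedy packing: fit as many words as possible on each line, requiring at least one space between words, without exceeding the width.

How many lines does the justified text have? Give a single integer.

Line 1: ['coffee', 'light'] (min_width=12, slack=3)
Line 2: ['display', 'diamond'] (min_width=15, slack=0)
Line 3: ['support', 'banana'] (min_width=14, slack=1)
Line 4: ['plate', 'hard'] (min_width=10, slack=5)
Line 5: ['emerald', 'morning'] (min_width=15, slack=0)
Line 6: ['dog', 'white', 'the'] (min_width=13, slack=2)
Line 7: ['network', 'take'] (min_width=12, slack=3)
Line 8: ['wolf', 'magnetic'] (min_width=13, slack=2)
Line 9: ['bridge', 'purple'] (min_width=13, slack=2)
Line 10: ['absolute', 'of'] (min_width=11, slack=4)
Line 11: ['purple', 'blue'] (min_width=11, slack=4)
Total lines: 11

Answer: 11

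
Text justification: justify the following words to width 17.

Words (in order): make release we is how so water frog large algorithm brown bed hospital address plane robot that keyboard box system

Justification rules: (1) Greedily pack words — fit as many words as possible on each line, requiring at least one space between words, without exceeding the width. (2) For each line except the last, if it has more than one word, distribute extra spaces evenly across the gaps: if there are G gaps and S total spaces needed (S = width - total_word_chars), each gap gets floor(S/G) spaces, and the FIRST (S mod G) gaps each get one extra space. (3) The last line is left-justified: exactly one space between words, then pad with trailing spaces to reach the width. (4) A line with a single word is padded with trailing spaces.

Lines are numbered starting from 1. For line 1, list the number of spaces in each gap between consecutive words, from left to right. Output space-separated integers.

Answer: 2 2

Derivation:
Line 1: ['make', 'release', 'we'] (min_width=15, slack=2)
Line 2: ['is', 'how', 'so', 'water'] (min_width=15, slack=2)
Line 3: ['frog', 'large'] (min_width=10, slack=7)
Line 4: ['algorithm', 'brown'] (min_width=15, slack=2)
Line 5: ['bed', 'hospital'] (min_width=12, slack=5)
Line 6: ['address', 'plane'] (min_width=13, slack=4)
Line 7: ['robot', 'that'] (min_width=10, slack=7)
Line 8: ['keyboard', 'box'] (min_width=12, slack=5)
Line 9: ['system'] (min_width=6, slack=11)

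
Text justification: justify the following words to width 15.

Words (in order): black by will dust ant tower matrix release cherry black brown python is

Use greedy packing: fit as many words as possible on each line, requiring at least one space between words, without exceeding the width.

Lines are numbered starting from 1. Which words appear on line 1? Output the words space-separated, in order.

Answer: black by will

Derivation:
Line 1: ['black', 'by', 'will'] (min_width=13, slack=2)
Line 2: ['dust', 'ant', 'tower'] (min_width=14, slack=1)
Line 3: ['matrix', 'release'] (min_width=14, slack=1)
Line 4: ['cherry', 'black'] (min_width=12, slack=3)
Line 5: ['brown', 'python', 'is'] (min_width=15, slack=0)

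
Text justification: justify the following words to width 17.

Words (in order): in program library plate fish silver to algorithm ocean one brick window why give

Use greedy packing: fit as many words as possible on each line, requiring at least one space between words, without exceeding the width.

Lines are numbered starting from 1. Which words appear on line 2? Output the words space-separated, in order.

Answer: library plate

Derivation:
Line 1: ['in', 'program'] (min_width=10, slack=7)
Line 2: ['library', 'plate'] (min_width=13, slack=4)
Line 3: ['fish', 'silver', 'to'] (min_width=14, slack=3)
Line 4: ['algorithm', 'ocean'] (min_width=15, slack=2)
Line 5: ['one', 'brick', 'window'] (min_width=16, slack=1)
Line 6: ['why', 'give'] (min_width=8, slack=9)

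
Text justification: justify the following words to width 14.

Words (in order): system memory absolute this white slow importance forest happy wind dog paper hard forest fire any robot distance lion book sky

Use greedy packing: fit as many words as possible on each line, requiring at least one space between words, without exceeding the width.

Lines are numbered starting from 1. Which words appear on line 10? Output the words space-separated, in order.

Answer: book sky

Derivation:
Line 1: ['system', 'memory'] (min_width=13, slack=1)
Line 2: ['absolute', 'this'] (min_width=13, slack=1)
Line 3: ['white', 'slow'] (min_width=10, slack=4)
Line 4: ['importance'] (min_width=10, slack=4)
Line 5: ['forest', 'happy'] (min_width=12, slack=2)
Line 6: ['wind', 'dog', 'paper'] (min_width=14, slack=0)
Line 7: ['hard', 'forest'] (min_width=11, slack=3)
Line 8: ['fire', 'any', 'robot'] (min_width=14, slack=0)
Line 9: ['distance', 'lion'] (min_width=13, slack=1)
Line 10: ['book', 'sky'] (min_width=8, slack=6)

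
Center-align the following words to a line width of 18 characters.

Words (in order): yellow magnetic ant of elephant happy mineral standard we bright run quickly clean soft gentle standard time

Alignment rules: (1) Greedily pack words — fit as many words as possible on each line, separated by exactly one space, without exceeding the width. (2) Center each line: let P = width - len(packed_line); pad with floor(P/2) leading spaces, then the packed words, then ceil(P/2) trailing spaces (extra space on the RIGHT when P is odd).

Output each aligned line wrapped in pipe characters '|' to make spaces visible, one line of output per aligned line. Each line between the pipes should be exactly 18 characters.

Answer: | yellow magnetic  |
| ant of elephant  |
|  happy mineral   |
|standard we bright|
|run quickly clean |
|   soft gentle    |
|  standard time   |

Derivation:
Line 1: ['yellow', 'magnetic'] (min_width=15, slack=3)
Line 2: ['ant', 'of', 'elephant'] (min_width=15, slack=3)
Line 3: ['happy', 'mineral'] (min_width=13, slack=5)
Line 4: ['standard', 'we', 'bright'] (min_width=18, slack=0)
Line 5: ['run', 'quickly', 'clean'] (min_width=17, slack=1)
Line 6: ['soft', 'gentle'] (min_width=11, slack=7)
Line 7: ['standard', 'time'] (min_width=13, slack=5)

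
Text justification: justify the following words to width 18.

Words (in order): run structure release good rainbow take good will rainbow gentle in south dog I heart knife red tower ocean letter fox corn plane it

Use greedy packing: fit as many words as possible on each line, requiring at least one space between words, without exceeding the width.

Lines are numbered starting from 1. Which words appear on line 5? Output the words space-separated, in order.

Line 1: ['run', 'structure'] (min_width=13, slack=5)
Line 2: ['release', 'good'] (min_width=12, slack=6)
Line 3: ['rainbow', 'take', 'good'] (min_width=17, slack=1)
Line 4: ['will', 'rainbow'] (min_width=12, slack=6)
Line 5: ['gentle', 'in', 'south'] (min_width=15, slack=3)
Line 6: ['dog', 'I', 'heart', 'knife'] (min_width=17, slack=1)
Line 7: ['red', 'tower', 'ocean'] (min_width=15, slack=3)
Line 8: ['letter', 'fox', 'corn'] (min_width=15, slack=3)
Line 9: ['plane', 'it'] (min_width=8, slack=10)

Answer: gentle in south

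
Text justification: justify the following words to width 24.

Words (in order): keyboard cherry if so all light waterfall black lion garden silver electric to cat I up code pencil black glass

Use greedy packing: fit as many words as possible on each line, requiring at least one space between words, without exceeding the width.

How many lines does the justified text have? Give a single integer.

Answer: 5

Derivation:
Line 1: ['keyboard', 'cherry', 'if', 'so'] (min_width=21, slack=3)
Line 2: ['all', 'light', 'waterfall'] (min_width=19, slack=5)
Line 3: ['black', 'lion', 'garden', 'silver'] (min_width=24, slack=0)
Line 4: ['electric', 'to', 'cat', 'I', 'up'] (min_width=20, slack=4)
Line 5: ['code', 'pencil', 'black', 'glass'] (min_width=23, slack=1)
Total lines: 5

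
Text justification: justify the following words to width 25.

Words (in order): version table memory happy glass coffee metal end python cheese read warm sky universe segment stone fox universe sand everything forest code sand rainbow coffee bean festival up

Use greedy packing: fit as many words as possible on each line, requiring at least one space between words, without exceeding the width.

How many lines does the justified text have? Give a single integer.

Answer: 8

Derivation:
Line 1: ['version', 'table', 'memory'] (min_width=20, slack=5)
Line 2: ['happy', 'glass', 'coffee', 'metal'] (min_width=24, slack=1)
Line 3: ['end', 'python', 'cheese', 'read'] (min_width=22, slack=3)
Line 4: ['warm', 'sky', 'universe', 'segment'] (min_width=25, slack=0)
Line 5: ['stone', 'fox', 'universe', 'sand'] (min_width=23, slack=2)
Line 6: ['everything', 'forest', 'code'] (min_width=22, slack=3)
Line 7: ['sand', 'rainbow', 'coffee', 'bean'] (min_width=24, slack=1)
Line 8: ['festival', 'up'] (min_width=11, slack=14)
Total lines: 8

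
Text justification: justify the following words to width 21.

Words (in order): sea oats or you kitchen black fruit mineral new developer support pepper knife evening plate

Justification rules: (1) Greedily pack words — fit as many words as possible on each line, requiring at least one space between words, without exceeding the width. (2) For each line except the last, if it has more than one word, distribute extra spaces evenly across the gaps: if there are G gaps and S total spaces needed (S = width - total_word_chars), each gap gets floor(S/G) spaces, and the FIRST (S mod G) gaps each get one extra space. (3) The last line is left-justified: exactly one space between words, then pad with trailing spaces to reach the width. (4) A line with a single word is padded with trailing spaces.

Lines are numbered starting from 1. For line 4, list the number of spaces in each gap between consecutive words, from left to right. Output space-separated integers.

Line 1: ['sea', 'oats', 'or', 'you'] (min_width=15, slack=6)
Line 2: ['kitchen', 'black', 'fruit'] (min_width=19, slack=2)
Line 3: ['mineral', 'new', 'developer'] (min_width=21, slack=0)
Line 4: ['support', 'pepper', 'knife'] (min_width=20, slack=1)
Line 5: ['evening', 'plate'] (min_width=13, slack=8)

Answer: 2 1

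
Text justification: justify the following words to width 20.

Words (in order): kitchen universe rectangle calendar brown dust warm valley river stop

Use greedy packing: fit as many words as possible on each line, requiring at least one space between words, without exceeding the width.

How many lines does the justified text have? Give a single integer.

Answer: 4

Derivation:
Line 1: ['kitchen', 'universe'] (min_width=16, slack=4)
Line 2: ['rectangle', 'calendar'] (min_width=18, slack=2)
Line 3: ['brown', 'dust', 'warm'] (min_width=15, slack=5)
Line 4: ['valley', 'river', 'stop'] (min_width=17, slack=3)
Total lines: 4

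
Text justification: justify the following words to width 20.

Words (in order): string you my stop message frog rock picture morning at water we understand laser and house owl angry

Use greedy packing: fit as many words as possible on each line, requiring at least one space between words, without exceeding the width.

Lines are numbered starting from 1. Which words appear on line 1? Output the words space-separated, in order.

Line 1: ['string', 'you', 'my', 'stop'] (min_width=18, slack=2)
Line 2: ['message', 'frog', 'rock'] (min_width=17, slack=3)
Line 3: ['picture', 'morning', 'at'] (min_width=18, slack=2)
Line 4: ['water', 'we', 'understand'] (min_width=19, slack=1)
Line 5: ['laser', 'and', 'house', 'owl'] (min_width=19, slack=1)
Line 6: ['angry'] (min_width=5, slack=15)

Answer: string you my stop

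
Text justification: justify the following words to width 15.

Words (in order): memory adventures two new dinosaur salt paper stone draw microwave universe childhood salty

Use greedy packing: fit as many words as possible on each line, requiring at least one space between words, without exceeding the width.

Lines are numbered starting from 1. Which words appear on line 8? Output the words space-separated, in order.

Answer: childhood salty

Derivation:
Line 1: ['memory'] (min_width=6, slack=9)
Line 2: ['adventures', 'two'] (min_width=14, slack=1)
Line 3: ['new', 'dinosaur'] (min_width=12, slack=3)
Line 4: ['salt', 'paper'] (min_width=10, slack=5)
Line 5: ['stone', 'draw'] (min_width=10, slack=5)
Line 6: ['microwave'] (min_width=9, slack=6)
Line 7: ['universe'] (min_width=8, slack=7)
Line 8: ['childhood', 'salty'] (min_width=15, slack=0)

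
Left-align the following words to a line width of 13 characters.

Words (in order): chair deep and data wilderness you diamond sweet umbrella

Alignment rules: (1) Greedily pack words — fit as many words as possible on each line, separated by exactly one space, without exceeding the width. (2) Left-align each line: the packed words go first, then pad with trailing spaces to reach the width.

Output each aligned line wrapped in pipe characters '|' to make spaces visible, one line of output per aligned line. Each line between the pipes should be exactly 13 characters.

Line 1: ['chair', 'deep'] (min_width=10, slack=3)
Line 2: ['and', 'data'] (min_width=8, slack=5)
Line 3: ['wilderness'] (min_width=10, slack=3)
Line 4: ['you', 'diamond'] (min_width=11, slack=2)
Line 5: ['sweet'] (min_width=5, slack=8)
Line 6: ['umbrella'] (min_width=8, slack=5)

Answer: |chair deep   |
|and data     |
|wilderness   |
|you diamond  |
|sweet        |
|umbrella     |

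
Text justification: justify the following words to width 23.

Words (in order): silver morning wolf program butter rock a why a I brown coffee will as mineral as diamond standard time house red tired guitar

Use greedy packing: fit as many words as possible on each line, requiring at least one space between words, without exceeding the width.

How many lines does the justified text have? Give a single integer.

Line 1: ['silver', 'morning', 'wolf'] (min_width=19, slack=4)
Line 2: ['program', 'butter', 'rock', 'a'] (min_width=21, slack=2)
Line 3: ['why', 'a', 'I', 'brown', 'coffee'] (min_width=20, slack=3)
Line 4: ['will', 'as', 'mineral', 'as'] (min_width=18, slack=5)
Line 5: ['diamond', 'standard', 'time'] (min_width=21, slack=2)
Line 6: ['house', 'red', 'tired', 'guitar'] (min_width=22, slack=1)
Total lines: 6

Answer: 6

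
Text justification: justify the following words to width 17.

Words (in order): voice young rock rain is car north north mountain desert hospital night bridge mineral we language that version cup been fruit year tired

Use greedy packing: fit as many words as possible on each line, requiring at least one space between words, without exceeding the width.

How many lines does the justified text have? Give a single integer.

Line 1: ['voice', 'young', 'rock'] (min_width=16, slack=1)
Line 2: ['rain', 'is', 'car', 'north'] (min_width=17, slack=0)
Line 3: ['north', 'mountain'] (min_width=14, slack=3)
Line 4: ['desert', 'hospital'] (min_width=15, slack=2)
Line 5: ['night', 'bridge'] (min_width=12, slack=5)
Line 6: ['mineral', 'we'] (min_width=10, slack=7)
Line 7: ['language', 'that'] (min_width=13, slack=4)
Line 8: ['version', 'cup', 'been'] (min_width=16, slack=1)
Line 9: ['fruit', 'year', 'tired'] (min_width=16, slack=1)
Total lines: 9

Answer: 9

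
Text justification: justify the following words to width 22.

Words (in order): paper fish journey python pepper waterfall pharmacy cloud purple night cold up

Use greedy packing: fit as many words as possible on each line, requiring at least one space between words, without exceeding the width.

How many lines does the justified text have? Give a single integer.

Line 1: ['paper', 'fish', 'journey'] (min_width=18, slack=4)
Line 2: ['python', 'pepper'] (min_width=13, slack=9)
Line 3: ['waterfall', 'pharmacy'] (min_width=18, slack=4)
Line 4: ['cloud', 'purple', 'night'] (min_width=18, slack=4)
Line 5: ['cold', 'up'] (min_width=7, slack=15)
Total lines: 5

Answer: 5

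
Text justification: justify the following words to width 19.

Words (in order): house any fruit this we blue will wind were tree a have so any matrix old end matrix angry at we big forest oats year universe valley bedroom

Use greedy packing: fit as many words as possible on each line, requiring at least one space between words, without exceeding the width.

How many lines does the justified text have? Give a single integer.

Line 1: ['house', 'any', 'fruit'] (min_width=15, slack=4)
Line 2: ['this', 'we', 'blue', 'will'] (min_width=17, slack=2)
Line 3: ['wind', 'were', 'tree', 'a'] (min_width=16, slack=3)
Line 4: ['have', 'so', 'any', 'matrix'] (min_width=18, slack=1)
Line 5: ['old', 'end', 'matrix'] (min_width=14, slack=5)
Line 6: ['angry', 'at', 'we', 'big'] (min_width=15, slack=4)
Line 7: ['forest', 'oats', 'year'] (min_width=16, slack=3)
Line 8: ['universe', 'valley'] (min_width=15, slack=4)
Line 9: ['bedroom'] (min_width=7, slack=12)
Total lines: 9

Answer: 9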